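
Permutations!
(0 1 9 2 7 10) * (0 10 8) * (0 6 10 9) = (0 1)(2 7 8 6 10 9) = [1, 0, 7, 3, 4, 5, 10, 8, 6, 2, 9]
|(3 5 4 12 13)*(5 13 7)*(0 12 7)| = 6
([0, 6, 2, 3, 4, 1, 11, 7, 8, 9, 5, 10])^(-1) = [0, 5, 2, 3, 4, 10, 1, 7, 8, 9, 11, 6]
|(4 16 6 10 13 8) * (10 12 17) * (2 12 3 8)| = 5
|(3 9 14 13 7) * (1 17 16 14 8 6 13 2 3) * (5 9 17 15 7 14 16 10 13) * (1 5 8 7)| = |(1 15)(2 3 17 10 13 14)(5 9 7)(6 8)| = 6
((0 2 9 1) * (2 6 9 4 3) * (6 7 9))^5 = ((0 7 9 1)(2 4 3))^5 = (0 7 9 1)(2 3 4)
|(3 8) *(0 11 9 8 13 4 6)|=8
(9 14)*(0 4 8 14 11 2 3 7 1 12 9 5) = (0 4 8 14 5)(1 12 9 11 2 3 7) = [4, 12, 3, 7, 8, 0, 6, 1, 14, 11, 10, 2, 9, 13, 5]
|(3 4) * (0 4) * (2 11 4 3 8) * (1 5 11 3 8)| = 4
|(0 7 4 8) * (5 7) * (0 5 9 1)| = 12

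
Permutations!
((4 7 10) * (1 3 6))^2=(1 6 3)(4 10 7)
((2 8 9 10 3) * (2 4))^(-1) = ((2 8 9 10 3 4))^(-1) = (2 4 3 10 9 8)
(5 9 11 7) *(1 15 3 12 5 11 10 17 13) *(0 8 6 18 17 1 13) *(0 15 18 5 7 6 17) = (0 8 17 15 3 12 7 11 6 5 9 10 1 18) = [8, 18, 2, 12, 4, 9, 5, 11, 17, 10, 1, 6, 7, 13, 14, 3, 16, 15, 0]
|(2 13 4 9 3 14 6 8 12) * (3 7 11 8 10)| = 8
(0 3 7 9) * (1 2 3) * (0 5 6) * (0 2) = (0 1)(2 3 7 9 5 6) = [1, 0, 3, 7, 4, 6, 2, 9, 8, 5]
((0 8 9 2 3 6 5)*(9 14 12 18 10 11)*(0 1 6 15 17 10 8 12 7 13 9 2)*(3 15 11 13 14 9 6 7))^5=((0 12 18 8 9)(1 7 14 3 11 2 15 17 10 13 6 5))^5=(18)(1 2 6 3 10 7 15 5 11 13 14 17)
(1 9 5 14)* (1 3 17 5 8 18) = (1 9 8 18)(3 17 5 14) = [0, 9, 2, 17, 4, 14, 6, 7, 18, 8, 10, 11, 12, 13, 3, 15, 16, 5, 1]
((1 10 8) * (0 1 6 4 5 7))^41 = ((0 1 10 8 6 4 5 7))^41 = (0 1 10 8 6 4 5 7)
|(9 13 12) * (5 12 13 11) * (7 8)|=4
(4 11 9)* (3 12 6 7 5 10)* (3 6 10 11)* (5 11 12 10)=[0, 1, 2, 10, 3, 12, 7, 11, 8, 4, 6, 9, 5]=(3 10 6 7 11 9 4)(5 12)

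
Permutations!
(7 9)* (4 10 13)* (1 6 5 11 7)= (1 6 5 11 7 9)(4 10 13)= [0, 6, 2, 3, 10, 11, 5, 9, 8, 1, 13, 7, 12, 4]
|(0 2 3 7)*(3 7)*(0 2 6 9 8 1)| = 10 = |(0 6 9 8 1)(2 7)|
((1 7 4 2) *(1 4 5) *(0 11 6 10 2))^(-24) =((0 11 6 10 2 4)(1 7 5))^(-24) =(11)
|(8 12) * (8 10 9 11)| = 5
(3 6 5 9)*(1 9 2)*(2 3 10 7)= (1 9 10 7 2)(3 6 5)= [0, 9, 1, 6, 4, 3, 5, 2, 8, 10, 7]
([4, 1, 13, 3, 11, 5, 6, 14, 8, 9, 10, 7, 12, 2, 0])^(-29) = [4, 1, 13, 3, 11, 5, 6, 14, 8, 9, 10, 7, 12, 2, 0]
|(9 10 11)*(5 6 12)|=|(5 6 12)(9 10 11)|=3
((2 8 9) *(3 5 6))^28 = ((2 8 9)(3 5 6))^28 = (2 8 9)(3 5 6)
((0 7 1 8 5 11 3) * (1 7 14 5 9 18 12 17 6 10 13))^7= (0 5 3 14 11)(1 10 17 18 8 13 6 12 9)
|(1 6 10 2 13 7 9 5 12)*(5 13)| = 6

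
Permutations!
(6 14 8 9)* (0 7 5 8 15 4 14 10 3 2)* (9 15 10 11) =[7, 1, 0, 2, 14, 8, 11, 5, 15, 6, 3, 9, 12, 13, 10, 4] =(0 7 5 8 15 4 14 10 3 2)(6 11 9)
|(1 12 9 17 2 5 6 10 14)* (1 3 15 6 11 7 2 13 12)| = 20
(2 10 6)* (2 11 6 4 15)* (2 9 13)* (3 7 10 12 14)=(2 12 14 3 7 10 4 15 9 13)(6 11)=[0, 1, 12, 7, 15, 5, 11, 10, 8, 13, 4, 6, 14, 2, 3, 9]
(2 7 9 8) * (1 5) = (1 5)(2 7 9 8) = [0, 5, 7, 3, 4, 1, 6, 9, 2, 8]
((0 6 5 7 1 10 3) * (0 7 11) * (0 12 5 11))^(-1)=((0 6 11 12 5)(1 10 3 7))^(-1)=(0 5 12 11 6)(1 7 3 10)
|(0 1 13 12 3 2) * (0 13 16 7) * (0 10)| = 20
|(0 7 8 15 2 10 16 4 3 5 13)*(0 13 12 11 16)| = 6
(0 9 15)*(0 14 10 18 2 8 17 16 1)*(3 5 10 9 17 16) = (0 17 3 5 10 18 2 8 16 1)(9 15 14) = [17, 0, 8, 5, 4, 10, 6, 7, 16, 15, 18, 11, 12, 13, 9, 14, 1, 3, 2]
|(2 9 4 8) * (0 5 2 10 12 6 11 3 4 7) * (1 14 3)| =45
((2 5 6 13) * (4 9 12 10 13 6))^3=(2 9 13 4 10 5 12)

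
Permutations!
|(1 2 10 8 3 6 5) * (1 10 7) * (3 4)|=6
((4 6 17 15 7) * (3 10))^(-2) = (4 15 6 7 17)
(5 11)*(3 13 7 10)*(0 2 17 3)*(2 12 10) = (0 12 10)(2 17 3 13 7)(5 11) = [12, 1, 17, 13, 4, 11, 6, 2, 8, 9, 0, 5, 10, 7, 14, 15, 16, 3]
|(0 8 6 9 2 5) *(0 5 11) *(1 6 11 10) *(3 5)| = 30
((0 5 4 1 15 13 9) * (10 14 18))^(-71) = (0 9 13 15 1 4 5)(10 14 18)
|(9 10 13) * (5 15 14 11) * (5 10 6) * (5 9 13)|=|(5 15 14 11 10)(6 9)|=10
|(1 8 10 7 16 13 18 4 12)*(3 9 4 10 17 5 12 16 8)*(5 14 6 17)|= 12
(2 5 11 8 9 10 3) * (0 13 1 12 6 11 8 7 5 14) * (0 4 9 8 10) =[13, 12, 14, 2, 9, 10, 11, 5, 8, 0, 3, 7, 6, 1, 4] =(0 13 1 12 6 11 7 5 10 3 2 14 4 9)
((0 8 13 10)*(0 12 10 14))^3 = (0 14 13 8)(10 12)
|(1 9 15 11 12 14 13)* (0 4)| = |(0 4)(1 9 15 11 12 14 13)| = 14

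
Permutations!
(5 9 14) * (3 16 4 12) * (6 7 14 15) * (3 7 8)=(3 16 4 12 7 14 5 9 15 6 8)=[0, 1, 2, 16, 12, 9, 8, 14, 3, 15, 10, 11, 7, 13, 5, 6, 4]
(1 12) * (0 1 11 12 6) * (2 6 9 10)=(0 1 9 10 2 6)(11 12)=[1, 9, 6, 3, 4, 5, 0, 7, 8, 10, 2, 12, 11]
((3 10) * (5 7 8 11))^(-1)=(3 10)(5 11 8 7)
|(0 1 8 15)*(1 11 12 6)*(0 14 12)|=6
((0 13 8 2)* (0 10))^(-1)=(0 10 2 8 13)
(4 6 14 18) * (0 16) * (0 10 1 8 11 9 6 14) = (0 16 10 1 8 11 9 6)(4 14 18) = [16, 8, 2, 3, 14, 5, 0, 7, 11, 6, 1, 9, 12, 13, 18, 15, 10, 17, 4]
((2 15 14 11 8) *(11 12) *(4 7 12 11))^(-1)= (2 8 11 14 15)(4 12 7)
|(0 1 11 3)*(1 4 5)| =|(0 4 5 1 11 3)| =6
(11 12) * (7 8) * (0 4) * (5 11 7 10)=(0 4)(5 11 12 7 8 10)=[4, 1, 2, 3, 0, 11, 6, 8, 10, 9, 5, 12, 7]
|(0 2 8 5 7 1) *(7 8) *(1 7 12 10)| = |(0 2 12 10 1)(5 8)| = 10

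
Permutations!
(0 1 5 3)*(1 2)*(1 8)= (0 2 8 1 5 3)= [2, 5, 8, 0, 4, 3, 6, 7, 1]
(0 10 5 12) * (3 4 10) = (0 3 4 10 5 12) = [3, 1, 2, 4, 10, 12, 6, 7, 8, 9, 5, 11, 0]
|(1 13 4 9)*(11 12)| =|(1 13 4 9)(11 12)| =4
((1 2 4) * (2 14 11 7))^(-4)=(1 11 2)(4 14 7)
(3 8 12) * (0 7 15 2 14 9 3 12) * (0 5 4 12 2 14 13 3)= (0 7 15 14 9)(2 13 3 8 5 4 12)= [7, 1, 13, 8, 12, 4, 6, 15, 5, 0, 10, 11, 2, 3, 9, 14]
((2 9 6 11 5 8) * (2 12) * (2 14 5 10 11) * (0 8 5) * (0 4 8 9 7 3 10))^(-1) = ((0 9 6 2 7 3 10 11)(4 8 12 14))^(-1) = (0 11 10 3 7 2 6 9)(4 14 12 8)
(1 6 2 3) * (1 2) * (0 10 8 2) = (0 10 8 2 3)(1 6) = [10, 6, 3, 0, 4, 5, 1, 7, 2, 9, 8]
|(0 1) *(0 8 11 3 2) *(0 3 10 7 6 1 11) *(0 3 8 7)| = |(0 11 10)(1 7 6)(2 8 3)| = 3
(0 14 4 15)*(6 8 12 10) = (0 14 4 15)(6 8 12 10) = [14, 1, 2, 3, 15, 5, 8, 7, 12, 9, 6, 11, 10, 13, 4, 0]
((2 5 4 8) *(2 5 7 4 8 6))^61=((2 7 4 6)(5 8))^61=(2 7 4 6)(5 8)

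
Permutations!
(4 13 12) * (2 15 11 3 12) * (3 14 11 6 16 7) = (2 15 6 16 7 3 12 4 13)(11 14) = [0, 1, 15, 12, 13, 5, 16, 3, 8, 9, 10, 14, 4, 2, 11, 6, 7]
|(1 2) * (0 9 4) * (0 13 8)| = 10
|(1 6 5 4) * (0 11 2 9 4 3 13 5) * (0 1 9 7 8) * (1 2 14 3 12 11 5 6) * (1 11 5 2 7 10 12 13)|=36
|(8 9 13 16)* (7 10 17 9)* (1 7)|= 8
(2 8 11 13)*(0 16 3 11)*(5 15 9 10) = [16, 1, 8, 11, 4, 15, 6, 7, 0, 10, 5, 13, 12, 2, 14, 9, 3] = (0 16 3 11 13 2 8)(5 15 9 10)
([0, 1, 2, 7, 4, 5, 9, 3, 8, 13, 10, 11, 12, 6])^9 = (13)(3 7)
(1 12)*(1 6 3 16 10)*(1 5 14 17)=[0, 12, 2, 16, 4, 14, 3, 7, 8, 9, 5, 11, 6, 13, 17, 15, 10, 1]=(1 12 6 3 16 10 5 14 17)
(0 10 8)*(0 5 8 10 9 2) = [9, 1, 0, 3, 4, 8, 6, 7, 5, 2, 10] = (10)(0 9 2)(5 8)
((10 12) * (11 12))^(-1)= (10 12 11)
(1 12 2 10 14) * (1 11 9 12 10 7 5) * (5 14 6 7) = [0, 10, 5, 3, 4, 1, 7, 14, 8, 12, 6, 9, 2, 13, 11] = (1 10 6 7 14 11 9 12 2 5)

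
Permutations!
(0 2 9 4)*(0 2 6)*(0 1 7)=(0 6 1 7)(2 9 4)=[6, 7, 9, 3, 2, 5, 1, 0, 8, 4]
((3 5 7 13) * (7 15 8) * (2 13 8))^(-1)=((2 13 3 5 15)(7 8))^(-1)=(2 15 5 3 13)(7 8)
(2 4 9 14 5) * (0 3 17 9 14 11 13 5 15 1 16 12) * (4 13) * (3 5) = (0 5 2 13 3 17 9 11 4 14 15 1 16 12) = [5, 16, 13, 17, 14, 2, 6, 7, 8, 11, 10, 4, 0, 3, 15, 1, 12, 9]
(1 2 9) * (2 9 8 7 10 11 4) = (1 9)(2 8 7 10 11 4) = [0, 9, 8, 3, 2, 5, 6, 10, 7, 1, 11, 4]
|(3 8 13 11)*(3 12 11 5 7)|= |(3 8 13 5 7)(11 12)|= 10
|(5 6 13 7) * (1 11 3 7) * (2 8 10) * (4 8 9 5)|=|(1 11 3 7 4 8 10 2 9 5 6 13)|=12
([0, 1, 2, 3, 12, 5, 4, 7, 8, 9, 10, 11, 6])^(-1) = (4 6 12)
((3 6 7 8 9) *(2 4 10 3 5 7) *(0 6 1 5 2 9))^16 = ((0 6 9 2 4 10 3 1 5 7 8))^16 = (0 10 8 4 7 2 5 9 1 6 3)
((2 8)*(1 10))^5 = ((1 10)(2 8))^5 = (1 10)(2 8)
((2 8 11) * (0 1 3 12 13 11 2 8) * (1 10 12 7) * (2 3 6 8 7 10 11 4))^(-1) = (0 2 4 13 12 10 3 8 6 1 7 11)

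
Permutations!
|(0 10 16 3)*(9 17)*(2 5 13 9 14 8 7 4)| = |(0 10 16 3)(2 5 13 9 17 14 8 7 4)| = 36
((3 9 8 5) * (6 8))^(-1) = (3 5 8 6 9)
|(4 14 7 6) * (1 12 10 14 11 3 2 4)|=12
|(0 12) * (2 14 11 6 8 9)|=|(0 12)(2 14 11 6 8 9)|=6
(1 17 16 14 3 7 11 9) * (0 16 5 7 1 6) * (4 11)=(0 16 14 3 1 17 5 7 4 11 9 6)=[16, 17, 2, 1, 11, 7, 0, 4, 8, 6, 10, 9, 12, 13, 3, 15, 14, 5]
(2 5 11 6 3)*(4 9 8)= (2 5 11 6 3)(4 9 8)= [0, 1, 5, 2, 9, 11, 3, 7, 4, 8, 10, 6]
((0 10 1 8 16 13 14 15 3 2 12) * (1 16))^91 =((0 10 16 13 14 15 3 2 12)(1 8))^91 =(0 10 16 13 14 15 3 2 12)(1 8)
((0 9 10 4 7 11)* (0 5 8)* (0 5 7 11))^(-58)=(0 10 11)(4 7 9)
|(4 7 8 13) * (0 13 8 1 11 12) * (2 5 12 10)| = |(0 13 4 7 1 11 10 2 5 12)| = 10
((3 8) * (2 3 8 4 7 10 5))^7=((2 3 4 7 10 5))^7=(2 3 4 7 10 5)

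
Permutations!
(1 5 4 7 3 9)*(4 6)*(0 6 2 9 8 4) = (0 6)(1 5 2 9)(3 8 4 7) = [6, 5, 9, 8, 7, 2, 0, 3, 4, 1]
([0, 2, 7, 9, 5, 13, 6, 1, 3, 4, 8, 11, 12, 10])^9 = (3 4 13 8 9 5 10)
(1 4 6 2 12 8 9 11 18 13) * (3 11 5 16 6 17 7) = (1 4 17 7 3 11 18 13)(2 12 8 9 5 16 6) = [0, 4, 12, 11, 17, 16, 2, 3, 9, 5, 10, 18, 8, 1, 14, 15, 6, 7, 13]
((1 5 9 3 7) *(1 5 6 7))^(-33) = (1 5)(3 7)(6 9)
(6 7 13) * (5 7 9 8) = [0, 1, 2, 3, 4, 7, 9, 13, 5, 8, 10, 11, 12, 6] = (5 7 13 6 9 8)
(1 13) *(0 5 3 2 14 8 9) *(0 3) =[5, 13, 14, 2, 4, 0, 6, 7, 9, 3, 10, 11, 12, 1, 8] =(0 5)(1 13)(2 14 8 9 3)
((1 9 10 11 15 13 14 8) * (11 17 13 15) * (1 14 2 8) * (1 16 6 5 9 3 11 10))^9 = (1 16 13 3 6 2 11 5 8 10 9 14 17)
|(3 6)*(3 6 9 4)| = |(3 9 4)| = 3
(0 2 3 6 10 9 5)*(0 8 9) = (0 2 3 6 10)(5 8 9) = [2, 1, 3, 6, 4, 8, 10, 7, 9, 5, 0]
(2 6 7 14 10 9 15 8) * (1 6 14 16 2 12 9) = [0, 6, 14, 3, 4, 5, 7, 16, 12, 15, 1, 11, 9, 13, 10, 8, 2] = (1 6 7 16 2 14 10)(8 12 9 15)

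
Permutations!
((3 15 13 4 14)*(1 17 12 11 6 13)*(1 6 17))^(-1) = (3 14 4 13 6 15)(11 12 17) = ((3 15 6 13 4 14)(11 17 12))^(-1)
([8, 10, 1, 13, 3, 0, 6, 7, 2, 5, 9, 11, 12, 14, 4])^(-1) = [5, 2, 8, 4, 14, 9, 6, 7, 0, 10, 1, 11, 12, 3, 13]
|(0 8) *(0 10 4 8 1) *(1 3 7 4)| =|(0 3 7 4 8 10 1)| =7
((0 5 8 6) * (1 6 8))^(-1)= ((8)(0 5 1 6))^(-1)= (8)(0 6 1 5)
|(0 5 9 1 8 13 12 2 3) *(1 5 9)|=|(0 9 5 1 8 13 12 2 3)|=9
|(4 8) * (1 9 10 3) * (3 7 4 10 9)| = |(1 3)(4 8 10 7)| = 4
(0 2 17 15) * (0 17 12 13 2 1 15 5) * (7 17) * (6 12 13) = (0 1 15 7 17 5)(2 13)(6 12) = [1, 15, 13, 3, 4, 0, 12, 17, 8, 9, 10, 11, 6, 2, 14, 7, 16, 5]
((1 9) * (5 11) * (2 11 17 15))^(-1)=(1 9)(2 15 17 5 11)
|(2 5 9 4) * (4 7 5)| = 6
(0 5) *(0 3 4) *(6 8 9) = (0 5 3 4)(6 8 9) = [5, 1, 2, 4, 0, 3, 8, 7, 9, 6]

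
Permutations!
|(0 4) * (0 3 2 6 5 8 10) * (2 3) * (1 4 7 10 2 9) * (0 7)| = |(1 4 9)(2 6 5 8)(7 10)| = 12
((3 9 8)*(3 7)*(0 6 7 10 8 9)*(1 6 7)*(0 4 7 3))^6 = (10)(0 4)(3 7)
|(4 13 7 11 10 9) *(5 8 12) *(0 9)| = 21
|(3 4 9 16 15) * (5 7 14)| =|(3 4 9 16 15)(5 7 14)| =15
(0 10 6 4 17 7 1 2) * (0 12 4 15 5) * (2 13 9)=(0 10 6 15 5)(1 13 9 2 12 4 17 7)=[10, 13, 12, 3, 17, 0, 15, 1, 8, 2, 6, 11, 4, 9, 14, 5, 16, 7]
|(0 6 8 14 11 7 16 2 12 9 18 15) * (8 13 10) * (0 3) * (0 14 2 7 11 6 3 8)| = 6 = |(0 3 14 6 13 10)(2 12 9 18 15 8)(7 16)|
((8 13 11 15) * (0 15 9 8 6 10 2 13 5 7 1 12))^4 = (0 2 8 12 10 9 1 6 11 7 15 13 5)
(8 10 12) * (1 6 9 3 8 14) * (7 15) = (1 6 9 3 8 10 12 14)(7 15) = [0, 6, 2, 8, 4, 5, 9, 15, 10, 3, 12, 11, 14, 13, 1, 7]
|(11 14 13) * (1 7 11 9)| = 6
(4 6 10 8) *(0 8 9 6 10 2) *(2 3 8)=(0 2)(3 8 4 10 9 6)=[2, 1, 0, 8, 10, 5, 3, 7, 4, 6, 9]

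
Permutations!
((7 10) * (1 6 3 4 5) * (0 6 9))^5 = ((0 6 3 4 5 1 9)(7 10))^5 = (0 1 4 6 9 5 3)(7 10)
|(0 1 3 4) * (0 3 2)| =|(0 1 2)(3 4)| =6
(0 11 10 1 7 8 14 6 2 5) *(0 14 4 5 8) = (0 11 10 1 7)(2 8 4 5 14 6) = [11, 7, 8, 3, 5, 14, 2, 0, 4, 9, 1, 10, 12, 13, 6]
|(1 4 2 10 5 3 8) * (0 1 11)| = 9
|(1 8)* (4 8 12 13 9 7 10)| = |(1 12 13 9 7 10 4 8)| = 8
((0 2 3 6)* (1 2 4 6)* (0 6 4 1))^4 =(6)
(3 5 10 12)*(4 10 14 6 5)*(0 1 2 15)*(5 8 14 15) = (0 1 2 5 15)(3 4 10 12)(6 8 14) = [1, 2, 5, 4, 10, 15, 8, 7, 14, 9, 12, 11, 3, 13, 6, 0]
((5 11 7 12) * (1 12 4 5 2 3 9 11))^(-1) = (1 5 4 7 11 9 3 2 12)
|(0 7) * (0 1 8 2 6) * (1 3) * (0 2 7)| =|(1 8 7 3)(2 6)| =4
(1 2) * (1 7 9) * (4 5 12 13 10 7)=(1 2 4 5 12 13 10 7 9)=[0, 2, 4, 3, 5, 12, 6, 9, 8, 1, 7, 11, 13, 10]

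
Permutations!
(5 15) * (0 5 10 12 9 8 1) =[5, 0, 2, 3, 4, 15, 6, 7, 1, 8, 12, 11, 9, 13, 14, 10] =(0 5 15 10 12 9 8 1)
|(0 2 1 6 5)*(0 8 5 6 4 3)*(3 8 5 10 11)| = |(0 2 1 4 8 10 11 3)| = 8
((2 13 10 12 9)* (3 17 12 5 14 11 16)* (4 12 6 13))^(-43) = ((2 4 12 9)(3 17 6 13 10 5 14 11 16))^(-43) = (2 4 12 9)(3 6 10 14 16 17 13 5 11)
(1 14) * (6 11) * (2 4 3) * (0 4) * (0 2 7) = (0 4 3 7)(1 14)(6 11) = [4, 14, 2, 7, 3, 5, 11, 0, 8, 9, 10, 6, 12, 13, 1]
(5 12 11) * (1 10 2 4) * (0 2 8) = (0 2 4 1 10 8)(5 12 11) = [2, 10, 4, 3, 1, 12, 6, 7, 0, 9, 8, 5, 11]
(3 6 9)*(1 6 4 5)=(1 6 9 3 4 5)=[0, 6, 2, 4, 5, 1, 9, 7, 8, 3]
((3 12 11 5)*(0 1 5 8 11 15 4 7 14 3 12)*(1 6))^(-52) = ((0 6 1 5 12 15 4 7 14 3)(8 11))^(-52) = (0 14 4 12 1)(3 7 15 5 6)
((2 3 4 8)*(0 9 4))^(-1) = (0 3 2 8 4 9)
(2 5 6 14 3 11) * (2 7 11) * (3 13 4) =(2 5 6 14 13 4 3)(7 11) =[0, 1, 5, 2, 3, 6, 14, 11, 8, 9, 10, 7, 12, 4, 13]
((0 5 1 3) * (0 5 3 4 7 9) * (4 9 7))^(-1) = (0 9 1 5 3)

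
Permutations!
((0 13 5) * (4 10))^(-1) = (0 5 13)(4 10)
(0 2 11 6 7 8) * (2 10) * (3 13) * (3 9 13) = (0 10 2 11 6 7 8)(9 13) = [10, 1, 11, 3, 4, 5, 7, 8, 0, 13, 2, 6, 12, 9]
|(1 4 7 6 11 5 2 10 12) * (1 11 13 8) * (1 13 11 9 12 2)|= |(1 4 7 6 11 5)(2 10)(8 13)(9 12)|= 6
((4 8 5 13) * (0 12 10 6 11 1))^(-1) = ((0 12 10 6 11 1)(4 8 5 13))^(-1) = (0 1 11 6 10 12)(4 13 5 8)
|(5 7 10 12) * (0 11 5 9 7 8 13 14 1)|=|(0 11 5 8 13 14 1)(7 10 12 9)|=28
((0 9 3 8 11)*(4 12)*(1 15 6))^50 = ((0 9 3 8 11)(1 15 6)(4 12))^50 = (1 6 15)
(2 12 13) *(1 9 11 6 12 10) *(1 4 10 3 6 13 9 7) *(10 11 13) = (1 7)(2 3 6 12 9 13)(4 11 10) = [0, 7, 3, 6, 11, 5, 12, 1, 8, 13, 4, 10, 9, 2]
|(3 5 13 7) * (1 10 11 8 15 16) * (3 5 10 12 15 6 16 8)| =|(1 12 15 8 6 16)(3 10 11)(5 13 7)| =6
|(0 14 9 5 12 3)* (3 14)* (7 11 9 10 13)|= |(0 3)(5 12 14 10 13 7 11 9)|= 8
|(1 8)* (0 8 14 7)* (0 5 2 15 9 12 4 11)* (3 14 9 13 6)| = 56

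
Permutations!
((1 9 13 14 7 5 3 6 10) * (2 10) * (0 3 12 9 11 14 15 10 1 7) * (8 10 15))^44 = ((15)(0 3 6 2 1 11 14)(5 12 9 13 8 10 7))^44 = (15)(0 6 1 14 3 2 11)(5 9 8 7 12 13 10)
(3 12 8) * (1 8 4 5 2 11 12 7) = (1 8 3 7)(2 11 12 4 5) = [0, 8, 11, 7, 5, 2, 6, 1, 3, 9, 10, 12, 4]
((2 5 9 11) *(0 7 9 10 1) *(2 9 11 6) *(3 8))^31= (0 6 1 9 10 11 5 7 2)(3 8)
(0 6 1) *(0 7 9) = (0 6 1 7 9) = [6, 7, 2, 3, 4, 5, 1, 9, 8, 0]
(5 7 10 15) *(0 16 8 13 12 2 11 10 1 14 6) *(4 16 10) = (0 10 15 5 7 1 14 6)(2 11 4 16 8 13 12) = [10, 14, 11, 3, 16, 7, 0, 1, 13, 9, 15, 4, 2, 12, 6, 5, 8]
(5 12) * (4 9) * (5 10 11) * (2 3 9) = [0, 1, 3, 9, 2, 12, 6, 7, 8, 4, 11, 5, 10] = (2 3 9 4)(5 12 10 11)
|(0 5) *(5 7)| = 3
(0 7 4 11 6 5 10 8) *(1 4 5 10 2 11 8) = (0 7 5 2 11 6 10 1 4 8) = [7, 4, 11, 3, 8, 2, 10, 5, 0, 9, 1, 6]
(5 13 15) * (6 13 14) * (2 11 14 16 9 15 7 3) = (2 11 14 6 13 7 3)(5 16 9 15) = [0, 1, 11, 2, 4, 16, 13, 3, 8, 15, 10, 14, 12, 7, 6, 5, 9]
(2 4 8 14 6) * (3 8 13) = [0, 1, 4, 8, 13, 5, 2, 7, 14, 9, 10, 11, 12, 3, 6] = (2 4 13 3 8 14 6)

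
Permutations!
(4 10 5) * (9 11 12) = (4 10 5)(9 11 12) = [0, 1, 2, 3, 10, 4, 6, 7, 8, 11, 5, 12, 9]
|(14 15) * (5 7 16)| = 6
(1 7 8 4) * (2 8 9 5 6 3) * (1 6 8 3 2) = [0, 7, 3, 1, 6, 8, 2, 9, 4, 5] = (1 7 9 5 8 4 6 2 3)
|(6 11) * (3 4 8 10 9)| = 10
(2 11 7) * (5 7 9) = [0, 1, 11, 3, 4, 7, 6, 2, 8, 5, 10, 9] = (2 11 9 5 7)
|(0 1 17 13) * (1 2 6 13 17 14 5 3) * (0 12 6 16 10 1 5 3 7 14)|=|(17)(0 2 16 10 1)(3 5 7 14)(6 13 12)|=60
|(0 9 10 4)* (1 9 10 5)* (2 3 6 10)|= 6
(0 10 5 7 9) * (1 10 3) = (0 3 1 10 5 7 9) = [3, 10, 2, 1, 4, 7, 6, 9, 8, 0, 5]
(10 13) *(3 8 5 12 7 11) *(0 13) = [13, 1, 2, 8, 4, 12, 6, 11, 5, 9, 0, 3, 7, 10] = (0 13 10)(3 8 5 12 7 11)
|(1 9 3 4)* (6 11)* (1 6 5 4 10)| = |(1 9 3 10)(4 6 11 5)| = 4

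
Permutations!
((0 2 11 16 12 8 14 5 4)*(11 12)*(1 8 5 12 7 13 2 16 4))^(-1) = ((0 16 11 4)(1 8 14 12 5)(2 7 13))^(-1) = (0 4 11 16)(1 5 12 14 8)(2 13 7)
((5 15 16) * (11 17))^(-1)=(5 16 15)(11 17)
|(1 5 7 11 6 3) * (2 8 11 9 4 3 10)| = |(1 5 7 9 4 3)(2 8 11 6 10)| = 30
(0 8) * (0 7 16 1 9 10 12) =(0 8 7 16 1 9 10 12) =[8, 9, 2, 3, 4, 5, 6, 16, 7, 10, 12, 11, 0, 13, 14, 15, 1]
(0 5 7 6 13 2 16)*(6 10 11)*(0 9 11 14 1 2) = (0 5 7 10 14 1 2 16 9 11 6 13) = [5, 2, 16, 3, 4, 7, 13, 10, 8, 11, 14, 6, 12, 0, 1, 15, 9]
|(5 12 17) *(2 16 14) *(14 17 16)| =4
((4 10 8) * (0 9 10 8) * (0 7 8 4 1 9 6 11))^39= (11)(1 8 7 10 9)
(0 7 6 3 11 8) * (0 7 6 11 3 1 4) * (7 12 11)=(0 6 1 4)(8 12 11)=[6, 4, 2, 3, 0, 5, 1, 7, 12, 9, 10, 8, 11]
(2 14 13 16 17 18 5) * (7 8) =(2 14 13 16 17 18 5)(7 8) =[0, 1, 14, 3, 4, 2, 6, 8, 7, 9, 10, 11, 12, 16, 13, 15, 17, 18, 5]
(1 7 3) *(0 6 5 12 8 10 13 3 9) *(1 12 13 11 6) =(0 1 7 9)(3 12 8 10 11 6 5 13) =[1, 7, 2, 12, 4, 13, 5, 9, 10, 0, 11, 6, 8, 3]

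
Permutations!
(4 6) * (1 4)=(1 4 6)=[0, 4, 2, 3, 6, 5, 1]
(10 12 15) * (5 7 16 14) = (5 7 16 14)(10 12 15) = [0, 1, 2, 3, 4, 7, 6, 16, 8, 9, 12, 11, 15, 13, 5, 10, 14]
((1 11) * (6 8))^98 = ((1 11)(6 8))^98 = (11)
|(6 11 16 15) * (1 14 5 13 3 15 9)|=|(1 14 5 13 3 15 6 11 16 9)|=10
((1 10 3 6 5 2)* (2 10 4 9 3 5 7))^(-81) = (1 3 2 9 7 4 6)(5 10)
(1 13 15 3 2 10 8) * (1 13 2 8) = (1 2 10)(3 8 13 15) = [0, 2, 10, 8, 4, 5, 6, 7, 13, 9, 1, 11, 12, 15, 14, 3]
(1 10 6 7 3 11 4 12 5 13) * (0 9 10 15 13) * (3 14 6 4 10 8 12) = (0 9 8 12 5)(1 15 13)(3 11 10 4)(6 7 14) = [9, 15, 2, 11, 3, 0, 7, 14, 12, 8, 4, 10, 5, 1, 6, 13]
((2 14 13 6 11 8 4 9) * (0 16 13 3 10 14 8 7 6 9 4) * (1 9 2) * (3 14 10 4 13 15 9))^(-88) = ((0 16 15 9 1 3 4 13 2 8)(6 11 7))^(-88) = (0 15 1 4 2)(3 13 8 16 9)(6 7 11)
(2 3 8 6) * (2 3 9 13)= (2 9 13)(3 8 6)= [0, 1, 9, 8, 4, 5, 3, 7, 6, 13, 10, 11, 12, 2]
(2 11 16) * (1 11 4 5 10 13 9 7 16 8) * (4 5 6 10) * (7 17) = (1 11 8)(2 5 4 6 10 13 9 17 7 16) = [0, 11, 5, 3, 6, 4, 10, 16, 1, 17, 13, 8, 12, 9, 14, 15, 2, 7]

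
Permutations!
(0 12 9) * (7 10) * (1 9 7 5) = (0 12 7 10 5 1 9) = [12, 9, 2, 3, 4, 1, 6, 10, 8, 0, 5, 11, 7]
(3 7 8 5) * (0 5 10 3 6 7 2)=(0 5 6 7 8 10 3 2)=[5, 1, 0, 2, 4, 6, 7, 8, 10, 9, 3]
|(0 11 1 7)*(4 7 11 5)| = |(0 5 4 7)(1 11)| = 4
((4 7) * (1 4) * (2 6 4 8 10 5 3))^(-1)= ((1 8 10 5 3 2 6 4 7))^(-1)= (1 7 4 6 2 3 5 10 8)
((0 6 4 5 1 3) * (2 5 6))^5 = (4 6)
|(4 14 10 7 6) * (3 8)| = |(3 8)(4 14 10 7 6)| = 10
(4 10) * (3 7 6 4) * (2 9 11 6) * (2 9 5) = (2 5)(3 7 9 11 6 4 10) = [0, 1, 5, 7, 10, 2, 4, 9, 8, 11, 3, 6]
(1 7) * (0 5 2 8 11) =[5, 7, 8, 3, 4, 2, 6, 1, 11, 9, 10, 0] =(0 5 2 8 11)(1 7)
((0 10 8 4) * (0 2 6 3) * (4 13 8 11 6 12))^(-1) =(0 3 6 11 10)(2 4 12)(8 13)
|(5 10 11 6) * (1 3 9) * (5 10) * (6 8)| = |(1 3 9)(6 10 11 8)| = 12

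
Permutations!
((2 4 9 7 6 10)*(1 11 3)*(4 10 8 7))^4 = (1 11 3)(6 8 7)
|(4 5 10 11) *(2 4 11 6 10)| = |(11)(2 4 5)(6 10)| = 6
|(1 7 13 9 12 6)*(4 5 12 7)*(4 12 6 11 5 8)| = 30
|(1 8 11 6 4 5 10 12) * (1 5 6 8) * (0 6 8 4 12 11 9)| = |(0 6 12 5 10 11 4 8 9)| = 9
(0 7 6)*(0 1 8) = (0 7 6 1 8) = [7, 8, 2, 3, 4, 5, 1, 6, 0]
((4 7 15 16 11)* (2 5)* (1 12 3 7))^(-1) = (1 4 11 16 15 7 3 12)(2 5)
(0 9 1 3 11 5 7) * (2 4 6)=(0 9 1 3 11 5 7)(2 4 6)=[9, 3, 4, 11, 6, 7, 2, 0, 8, 1, 10, 5]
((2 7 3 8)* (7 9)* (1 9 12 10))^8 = ((1 9 7 3 8 2 12 10))^8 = (12)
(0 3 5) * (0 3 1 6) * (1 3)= (0 3 5 1 6)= [3, 6, 2, 5, 4, 1, 0]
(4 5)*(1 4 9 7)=(1 4 5 9 7)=[0, 4, 2, 3, 5, 9, 6, 1, 8, 7]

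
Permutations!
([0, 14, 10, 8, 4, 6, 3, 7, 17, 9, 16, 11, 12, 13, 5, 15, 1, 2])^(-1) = [0, 16, 17, 6, 4, 14, 5, 7, 3, 9, 2, 11, 12, 13, 1, 15, 10, 8]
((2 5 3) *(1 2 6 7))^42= (7)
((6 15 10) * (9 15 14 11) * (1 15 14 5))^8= (1 6 15 5 10)(9 11 14)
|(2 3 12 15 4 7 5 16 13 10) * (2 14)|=|(2 3 12 15 4 7 5 16 13 10 14)|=11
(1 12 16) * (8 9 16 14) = [0, 12, 2, 3, 4, 5, 6, 7, 9, 16, 10, 11, 14, 13, 8, 15, 1] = (1 12 14 8 9 16)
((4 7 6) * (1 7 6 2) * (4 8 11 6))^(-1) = ((1 7 2)(6 8 11))^(-1) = (1 2 7)(6 11 8)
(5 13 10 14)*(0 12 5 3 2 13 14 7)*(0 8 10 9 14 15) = [12, 1, 13, 2, 4, 15, 6, 8, 10, 14, 7, 11, 5, 9, 3, 0] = (0 12 5 15)(2 13 9 14 3)(7 8 10)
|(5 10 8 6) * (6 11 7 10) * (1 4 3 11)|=|(1 4 3 11 7 10 8)(5 6)|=14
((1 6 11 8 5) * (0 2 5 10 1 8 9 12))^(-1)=(0 12 9 11 6 1 10 8 5 2)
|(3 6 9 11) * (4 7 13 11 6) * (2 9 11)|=|(2 9 6 11 3 4 7 13)|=8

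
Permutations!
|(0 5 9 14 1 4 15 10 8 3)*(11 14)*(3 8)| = 10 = |(0 5 9 11 14 1 4 15 10 3)|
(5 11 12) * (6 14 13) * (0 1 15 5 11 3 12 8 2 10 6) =(0 1 15 5 3 12 11 8 2 10 6 14 13) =[1, 15, 10, 12, 4, 3, 14, 7, 2, 9, 6, 8, 11, 0, 13, 5]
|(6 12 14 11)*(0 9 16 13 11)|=8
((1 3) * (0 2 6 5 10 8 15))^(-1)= (0 15 8 10 5 6 2)(1 3)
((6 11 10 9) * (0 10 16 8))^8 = ((0 10 9 6 11 16 8))^8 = (0 10 9 6 11 16 8)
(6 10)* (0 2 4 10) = (0 2 4 10 6) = [2, 1, 4, 3, 10, 5, 0, 7, 8, 9, 6]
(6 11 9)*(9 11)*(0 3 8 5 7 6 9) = (11)(0 3 8 5 7 6) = [3, 1, 2, 8, 4, 7, 0, 6, 5, 9, 10, 11]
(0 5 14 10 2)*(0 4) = [5, 1, 4, 3, 0, 14, 6, 7, 8, 9, 2, 11, 12, 13, 10] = (0 5 14 10 2 4)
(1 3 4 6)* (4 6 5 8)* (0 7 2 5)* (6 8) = (0 7 2 5 6 1 3 8 4) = [7, 3, 5, 8, 0, 6, 1, 2, 4]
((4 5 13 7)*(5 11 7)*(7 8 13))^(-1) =((4 11 8 13 5 7))^(-1) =(4 7 5 13 8 11)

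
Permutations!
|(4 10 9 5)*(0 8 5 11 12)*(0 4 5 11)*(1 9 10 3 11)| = 4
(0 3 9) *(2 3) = (0 2 3 9) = [2, 1, 3, 9, 4, 5, 6, 7, 8, 0]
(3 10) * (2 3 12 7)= [0, 1, 3, 10, 4, 5, 6, 2, 8, 9, 12, 11, 7]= (2 3 10 12 7)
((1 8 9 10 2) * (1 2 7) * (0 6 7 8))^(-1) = (0 1 7 6)(8 10 9)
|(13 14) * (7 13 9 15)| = |(7 13 14 9 15)| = 5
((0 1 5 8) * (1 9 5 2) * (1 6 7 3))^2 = (0 5)(1 6 3 2 7)(8 9) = ((0 9 5 8)(1 2 6 7 3))^2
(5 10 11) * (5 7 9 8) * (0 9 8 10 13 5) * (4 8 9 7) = (0 7 9 10 11 4 8)(5 13) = [7, 1, 2, 3, 8, 13, 6, 9, 0, 10, 11, 4, 12, 5]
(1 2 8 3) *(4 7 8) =(1 2 4 7 8 3) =[0, 2, 4, 1, 7, 5, 6, 8, 3]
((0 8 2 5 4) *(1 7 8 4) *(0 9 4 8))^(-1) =((0 8 2 5 1 7)(4 9))^(-1) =(0 7 1 5 2 8)(4 9)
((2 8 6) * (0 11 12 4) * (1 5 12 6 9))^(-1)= (0 4 12 5 1 9 8 2 6 11)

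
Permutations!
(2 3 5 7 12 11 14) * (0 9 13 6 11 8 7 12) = (0 9 13 6 11 14 2 3 5 12 8 7) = [9, 1, 3, 5, 4, 12, 11, 0, 7, 13, 10, 14, 8, 6, 2]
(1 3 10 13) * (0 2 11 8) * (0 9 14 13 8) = (0 2 11)(1 3 10 8 9 14 13) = [2, 3, 11, 10, 4, 5, 6, 7, 9, 14, 8, 0, 12, 1, 13]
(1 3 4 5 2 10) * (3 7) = (1 7 3 4 5 2 10) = [0, 7, 10, 4, 5, 2, 6, 3, 8, 9, 1]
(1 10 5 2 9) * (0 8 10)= (0 8 10 5 2 9 1)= [8, 0, 9, 3, 4, 2, 6, 7, 10, 1, 5]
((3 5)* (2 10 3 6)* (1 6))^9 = ((1 6 2 10 3 5))^9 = (1 10)(2 5)(3 6)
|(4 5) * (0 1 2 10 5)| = 6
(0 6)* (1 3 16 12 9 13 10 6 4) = (0 4 1 3 16 12 9 13 10 6) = [4, 3, 2, 16, 1, 5, 0, 7, 8, 13, 6, 11, 9, 10, 14, 15, 12]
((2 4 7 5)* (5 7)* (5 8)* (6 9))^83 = (2 5 8 4)(6 9)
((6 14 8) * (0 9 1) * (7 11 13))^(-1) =(0 1 9)(6 8 14)(7 13 11)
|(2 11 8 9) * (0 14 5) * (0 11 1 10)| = 9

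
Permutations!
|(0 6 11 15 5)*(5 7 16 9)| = |(0 6 11 15 7 16 9 5)| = 8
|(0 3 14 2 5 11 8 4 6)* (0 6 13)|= 9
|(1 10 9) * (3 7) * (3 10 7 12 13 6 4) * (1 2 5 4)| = 11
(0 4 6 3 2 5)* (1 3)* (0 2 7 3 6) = [4, 6, 5, 7, 0, 2, 1, 3] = (0 4)(1 6)(2 5)(3 7)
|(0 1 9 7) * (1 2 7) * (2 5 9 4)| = |(0 5 9 1 4 2 7)| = 7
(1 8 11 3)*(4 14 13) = (1 8 11 3)(4 14 13) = [0, 8, 2, 1, 14, 5, 6, 7, 11, 9, 10, 3, 12, 4, 13]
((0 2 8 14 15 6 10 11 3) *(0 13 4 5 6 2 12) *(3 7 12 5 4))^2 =(0 6 11 12 5 10 7)(2 14)(8 15)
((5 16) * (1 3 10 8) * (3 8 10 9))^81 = (1 8)(3 9)(5 16) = ((1 8)(3 9)(5 16))^81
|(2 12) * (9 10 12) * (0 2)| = |(0 2 9 10 12)| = 5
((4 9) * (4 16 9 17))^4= (17)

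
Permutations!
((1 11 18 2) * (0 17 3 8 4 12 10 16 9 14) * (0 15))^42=((0 17 3 8 4 12 10 16 9 14 15)(1 11 18 2))^42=(0 14 16 12 8 17 15 9 10 4 3)(1 18)(2 11)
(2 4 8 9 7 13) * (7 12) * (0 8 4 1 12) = (0 8 9)(1 12 7 13 2) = [8, 12, 1, 3, 4, 5, 6, 13, 9, 0, 10, 11, 7, 2]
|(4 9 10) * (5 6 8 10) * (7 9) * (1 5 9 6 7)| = 7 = |(1 5 7 6 8 10 4)|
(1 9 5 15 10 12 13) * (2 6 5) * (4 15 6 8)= (1 9 2 8 4 15 10 12 13)(5 6)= [0, 9, 8, 3, 15, 6, 5, 7, 4, 2, 12, 11, 13, 1, 14, 10]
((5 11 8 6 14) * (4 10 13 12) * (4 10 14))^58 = (4 8 5)(6 11 14)(10 13 12)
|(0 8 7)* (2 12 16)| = |(0 8 7)(2 12 16)| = 3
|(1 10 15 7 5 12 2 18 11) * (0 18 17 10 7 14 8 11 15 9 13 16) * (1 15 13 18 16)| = |(0 16)(1 7 5 12 2 17 10 9 18 13)(8 11 15 14)| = 20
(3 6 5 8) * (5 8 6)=(3 5 6 8)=[0, 1, 2, 5, 4, 6, 8, 7, 3]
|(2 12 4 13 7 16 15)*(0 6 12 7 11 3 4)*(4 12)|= 28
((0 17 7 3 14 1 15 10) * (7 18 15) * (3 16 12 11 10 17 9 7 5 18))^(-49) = ((0 9 7 16 12 11 10)(1 5 18 15 17 3 14))^(-49) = (18)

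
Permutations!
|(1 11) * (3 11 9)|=4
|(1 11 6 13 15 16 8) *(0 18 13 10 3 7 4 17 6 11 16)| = 12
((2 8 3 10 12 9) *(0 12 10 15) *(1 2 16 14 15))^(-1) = ((0 12 9 16 14 15)(1 2 8 3))^(-1) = (0 15 14 16 9 12)(1 3 8 2)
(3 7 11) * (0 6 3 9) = (0 6 3 7 11 9) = [6, 1, 2, 7, 4, 5, 3, 11, 8, 0, 10, 9]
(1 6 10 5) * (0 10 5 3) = (0 10 3)(1 6 5) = [10, 6, 2, 0, 4, 1, 5, 7, 8, 9, 3]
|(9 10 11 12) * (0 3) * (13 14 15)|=|(0 3)(9 10 11 12)(13 14 15)|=12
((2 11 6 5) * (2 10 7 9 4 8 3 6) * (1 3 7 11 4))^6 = (1 2 3 4 6 8 5 7 10 9 11)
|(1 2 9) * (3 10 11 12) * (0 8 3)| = |(0 8 3 10 11 12)(1 2 9)| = 6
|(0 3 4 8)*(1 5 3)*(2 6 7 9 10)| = |(0 1 5 3 4 8)(2 6 7 9 10)| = 30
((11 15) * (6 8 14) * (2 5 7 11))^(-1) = (2 15 11 7 5)(6 14 8)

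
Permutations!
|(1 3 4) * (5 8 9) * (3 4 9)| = |(1 4)(3 9 5 8)| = 4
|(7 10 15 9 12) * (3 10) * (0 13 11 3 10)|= |(0 13 11 3)(7 10 15 9 12)|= 20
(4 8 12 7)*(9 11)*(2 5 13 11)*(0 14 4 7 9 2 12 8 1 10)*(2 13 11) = (0 14 4 1 10)(2 5 11 13)(9 12) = [14, 10, 5, 3, 1, 11, 6, 7, 8, 12, 0, 13, 9, 2, 4]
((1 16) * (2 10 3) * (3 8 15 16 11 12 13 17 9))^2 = ((1 11 12 13 17 9 3 2 10 8 15 16))^2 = (1 12 17 3 10 15)(2 8 16 11 13 9)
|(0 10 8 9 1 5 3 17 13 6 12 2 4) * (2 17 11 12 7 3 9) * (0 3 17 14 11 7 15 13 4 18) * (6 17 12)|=30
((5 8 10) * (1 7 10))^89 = (1 8 5 10 7)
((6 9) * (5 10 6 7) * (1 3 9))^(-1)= ((1 3 9 7 5 10 6))^(-1)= (1 6 10 5 7 9 3)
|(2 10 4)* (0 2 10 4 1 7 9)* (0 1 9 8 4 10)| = 8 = |(0 2 10 9 1 7 8 4)|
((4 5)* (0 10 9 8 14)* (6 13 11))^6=(0 10 9 8 14)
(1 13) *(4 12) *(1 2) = (1 13 2)(4 12) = [0, 13, 1, 3, 12, 5, 6, 7, 8, 9, 10, 11, 4, 2]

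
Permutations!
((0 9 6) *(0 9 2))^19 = ((0 2)(6 9))^19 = (0 2)(6 9)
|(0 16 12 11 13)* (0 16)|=|(11 13 16 12)|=4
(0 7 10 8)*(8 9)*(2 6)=[7, 1, 6, 3, 4, 5, 2, 10, 0, 8, 9]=(0 7 10 9 8)(2 6)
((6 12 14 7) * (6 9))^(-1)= (6 9 7 14 12)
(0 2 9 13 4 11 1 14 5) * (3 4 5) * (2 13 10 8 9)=(0 13 5)(1 14 3 4 11)(8 9 10)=[13, 14, 2, 4, 11, 0, 6, 7, 9, 10, 8, 1, 12, 5, 3]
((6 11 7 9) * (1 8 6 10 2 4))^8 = ((1 8 6 11 7 9 10 2 4))^8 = (1 4 2 10 9 7 11 6 8)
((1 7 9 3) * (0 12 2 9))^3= ((0 12 2 9 3 1 7))^3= (0 9 7 2 1 12 3)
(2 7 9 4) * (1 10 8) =(1 10 8)(2 7 9 4) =[0, 10, 7, 3, 2, 5, 6, 9, 1, 4, 8]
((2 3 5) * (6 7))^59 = ((2 3 5)(6 7))^59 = (2 5 3)(6 7)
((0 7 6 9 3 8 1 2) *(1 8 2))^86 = ((0 7 6 9 3 2))^86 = (0 6 3)(2 7 9)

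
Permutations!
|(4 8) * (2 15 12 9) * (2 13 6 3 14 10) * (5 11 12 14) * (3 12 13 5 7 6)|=|(2 15 14 10)(3 7 6 12 9 5 11 13)(4 8)|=8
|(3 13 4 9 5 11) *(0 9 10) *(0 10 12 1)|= 9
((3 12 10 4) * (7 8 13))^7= (3 4 10 12)(7 8 13)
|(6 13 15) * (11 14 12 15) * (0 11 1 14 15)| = 8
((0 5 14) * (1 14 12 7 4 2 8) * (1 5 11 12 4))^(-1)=(0 14 1 7 12 11)(2 4 5 8)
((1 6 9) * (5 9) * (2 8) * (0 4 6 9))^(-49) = ((0 4 6 5)(1 9)(2 8))^(-49) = (0 5 6 4)(1 9)(2 8)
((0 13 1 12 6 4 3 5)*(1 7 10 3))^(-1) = (0 5 3 10 7 13)(1 4 6 12)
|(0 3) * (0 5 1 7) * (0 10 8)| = 7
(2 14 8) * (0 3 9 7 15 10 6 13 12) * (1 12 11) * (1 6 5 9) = [3, 12, 14, 1, 4, 9, 13, 15, 2, 7, 5, 6, 0, 11, 8, 10] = (0 3 1 12)(2 14 8)(5 9 7 15 10)(6 13 11)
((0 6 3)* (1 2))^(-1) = (0 3 6)(1 2)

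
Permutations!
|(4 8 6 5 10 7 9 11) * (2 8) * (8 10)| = 6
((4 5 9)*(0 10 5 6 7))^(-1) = ((0 10 5 9 4 6 7))^(-1) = (0 7 6 4 9 5 10)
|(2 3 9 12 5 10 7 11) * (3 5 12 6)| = |(12)(2 5 10 7 11)(3 9 6)| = 15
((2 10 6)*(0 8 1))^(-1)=((0 8 1)(2 10 6))^(-1)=(0 1 8)(2 6 10)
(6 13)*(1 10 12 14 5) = (1 10 12 14 5)(6 13) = [0, 10, 2, 3, 4, 1, 13, 7, 8, 9, 12, 11, 14, 6, 5]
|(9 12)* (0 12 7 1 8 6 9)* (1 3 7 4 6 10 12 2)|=|(0 2 1 8 10 12)(3 7)(4 6 9)|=6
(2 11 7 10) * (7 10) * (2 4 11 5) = (2 5)(4 11 10) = [0, 1, 5, 3, 11, 2, 6, 7, 8, 9, 4, 10]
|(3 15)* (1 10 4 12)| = |(1 10 4 12)(3 15)| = 4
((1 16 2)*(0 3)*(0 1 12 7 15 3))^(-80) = ((1 16 2 12 7 15 3))^(-80) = (1 7 16 15 2 3 12)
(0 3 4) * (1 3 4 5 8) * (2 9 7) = (0 4)(1 3 5 8)(2 9 7) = [4, 3, 9, 5, 0, 8, 6, 2, 1, 7]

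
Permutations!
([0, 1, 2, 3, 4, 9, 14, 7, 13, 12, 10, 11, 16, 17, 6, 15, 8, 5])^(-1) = [0, 1, 2, 3, 4, 17, 14, 7, 16, 5, 10, 11, 9, 8, 6, 15, 12, 13]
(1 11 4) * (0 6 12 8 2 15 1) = (0 6 12 8 2 15 1 11 4) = [6, 11, 15, 3, 0, 5, 12, 7, 2, 9, 10, 4, 8, 13, 14, 1]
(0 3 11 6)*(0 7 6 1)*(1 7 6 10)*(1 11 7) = (0 3 7 10 11 1) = [3, 0, 2, 7, 4, 5, 6, 10, 8, 9, 11, 1]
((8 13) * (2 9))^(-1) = ((2 9)(8 13))^(-1) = (2 9)(8 13)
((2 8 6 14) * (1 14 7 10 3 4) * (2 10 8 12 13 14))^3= ((1 2 12 13 14 10 3 4)(6 7 8))^3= (1 13 3 2 14 4 12 10)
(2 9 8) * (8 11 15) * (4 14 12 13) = (2 9 11 15 8)(4 14 12 13) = [0, 1, 9, 3, 14, 5, 6, 7, 2, 11, 10, 15, 13, 4, 12, 8]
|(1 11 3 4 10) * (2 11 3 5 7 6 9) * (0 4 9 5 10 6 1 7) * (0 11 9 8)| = 10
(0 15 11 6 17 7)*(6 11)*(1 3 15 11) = [11, 3, 2, 15, 4, 5, 17, 0, 8, 9, 10, 1, 12, 13, 14, 6, 16, 7] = (0 11 1 3 15 6 17 7)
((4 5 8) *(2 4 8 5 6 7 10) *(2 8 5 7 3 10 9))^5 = (2 8 4 5 6 7 3 9 10)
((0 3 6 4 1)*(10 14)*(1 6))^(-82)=(14)(0 1 3)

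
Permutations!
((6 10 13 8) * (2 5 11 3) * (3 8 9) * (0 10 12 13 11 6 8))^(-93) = (2 9 12 5 3 13 6)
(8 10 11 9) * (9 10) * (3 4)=(3 4)(8 9)(10 11)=[0, 1, 2, 4, 3, 5, 6, 7, 9, 8, 11, 10]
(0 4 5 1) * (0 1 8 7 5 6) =(0 4 6)(5 8 7) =[4, 1, 2, 3, 6, 8, 0, 5, 7]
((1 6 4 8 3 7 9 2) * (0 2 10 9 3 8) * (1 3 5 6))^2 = (10)(0 3 5 4 2 7 6)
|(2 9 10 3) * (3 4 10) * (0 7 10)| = |(0 7 10 4)(2 9 3)| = 12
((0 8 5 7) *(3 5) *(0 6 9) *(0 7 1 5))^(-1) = (0 3 8)(1 5)(6 7 9)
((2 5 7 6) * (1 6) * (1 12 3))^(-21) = ((1 6 2 5 7 12 3))^(-21) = (12)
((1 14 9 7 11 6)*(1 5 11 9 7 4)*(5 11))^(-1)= ((1 14 7 9 4)(6 11))^(-1)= (1 4 9 7 14)(6 11)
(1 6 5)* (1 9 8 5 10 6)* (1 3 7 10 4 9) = [0, 3, 2, 7, 9, 1, 4, 10, 5, 8, 6] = (1 3 7 10 6 4 9 8 5)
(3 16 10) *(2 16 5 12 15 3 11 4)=(2 16 10 11 4)(3 5 12 15)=[0, 1, 16, 5, 2, 12, 6, 7, 8, 9, 11, 4, 15, 13, 14, 3, 10]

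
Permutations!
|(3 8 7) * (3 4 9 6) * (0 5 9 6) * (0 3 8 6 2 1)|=10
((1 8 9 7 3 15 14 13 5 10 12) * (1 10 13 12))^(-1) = ((1 8 9 7 3 15 14 12 10)(5 13))^(-1) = (1 10 12 14 15 3 7 9 8)(5 13)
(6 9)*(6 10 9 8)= (6 8)(9 10)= [0, 1, 2, 3, 4, 5, 8, 7, 6, 10, 9]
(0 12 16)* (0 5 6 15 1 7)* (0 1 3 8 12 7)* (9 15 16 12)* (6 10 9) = (0 7 1)(3 8 6 16 5 10 9 15) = [7, 0, 2, 8, 4, 10, 16, 1, 6, 15, 9, 11, 12, 13, 14, 3, 5]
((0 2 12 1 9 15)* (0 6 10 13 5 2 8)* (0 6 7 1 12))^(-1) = ((0 8 6 10 13 5 2)(1 9 15 7))^(-1) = (0 2 5 13 10 6 8)(1 7 15 9)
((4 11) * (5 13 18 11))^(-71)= (4 11 18 13 5)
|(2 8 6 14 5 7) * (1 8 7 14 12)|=4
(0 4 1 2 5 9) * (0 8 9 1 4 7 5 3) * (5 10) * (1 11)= (0 7 10 5 11 1 2 3)(8 9)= [7, 2, 3, 0, 4, 11, 6, 10, 9, 8, 5, 1]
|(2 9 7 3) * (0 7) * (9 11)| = |(0 7 3 2 11 9)| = 6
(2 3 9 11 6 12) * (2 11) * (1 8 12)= (1 8 12 11 6)(2 3 9)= [0, 8, 3, 9, 4, 5, 1, 7, 12, 2, 10, 6, 11]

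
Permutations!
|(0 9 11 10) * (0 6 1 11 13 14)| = |(0 9 13 14)(1 11 10 6)| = 4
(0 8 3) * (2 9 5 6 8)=(0 2 9 5 6 8 3)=[2, 1, 9, 0, 4, 6, 8, 7, 3, 5]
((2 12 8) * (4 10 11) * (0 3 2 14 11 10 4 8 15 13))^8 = (0 2 15)(3 12 13)(8 11 14)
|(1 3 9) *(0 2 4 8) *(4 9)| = 7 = |(0 2 9 1 3 4 8)|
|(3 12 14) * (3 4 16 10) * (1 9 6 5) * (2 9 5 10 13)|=|(1 5)(2 9 6 10 3 12 14 4 16 13)|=10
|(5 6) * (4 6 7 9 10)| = 6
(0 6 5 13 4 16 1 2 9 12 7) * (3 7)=(0 6 5 13 4 16 1 2 9 12 3 7)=[6, 2, 9, 7, 16, 13, 5, 0, 8, 12, 10, 11, 3, 4, 14, 15, 1]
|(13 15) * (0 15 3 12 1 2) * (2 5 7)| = 9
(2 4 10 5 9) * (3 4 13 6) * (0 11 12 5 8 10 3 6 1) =(0 11 12 5 9 2 13 1)(3 4)(8 10) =[11, 0, 13, 4, 3, 9, 6, 7, 10, 2, 8, 12, 5, 1]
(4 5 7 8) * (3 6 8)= [0, 1, 2, 6, 5, 7, 8, 3, 4]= (3 6 8 4 5 7)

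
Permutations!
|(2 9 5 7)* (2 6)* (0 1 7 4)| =|(0 1 7 6 2 9 5 4)| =8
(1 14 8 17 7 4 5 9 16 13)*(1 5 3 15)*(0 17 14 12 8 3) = (0 17 7 4)(1 12 8 14 3 15)(5 9 16 13) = [17, 12, 2, 15, 0, 9, 6, 4, 14, 16, 10, 11, 8, 5, 3, 1, 13, 7]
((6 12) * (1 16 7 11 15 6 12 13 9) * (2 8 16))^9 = (1 9 13 6 15 11 7 16 8 2)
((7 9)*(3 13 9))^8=(13)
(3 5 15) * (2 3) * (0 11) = (0 11)(2 3 5 15) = [11, 1, 3, 5, 4, 15, 6, 7, 8, 9, 10, 0, 12, 13, 14, 2]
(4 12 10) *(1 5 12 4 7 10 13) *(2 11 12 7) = [0, 5, 11, 3, 4, 7, 6, 10, 8, 9, 2, 12, 13, 1] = (1 5 7 10 2 11 12 13)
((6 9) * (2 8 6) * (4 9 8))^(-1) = (2 9 4)(6 8)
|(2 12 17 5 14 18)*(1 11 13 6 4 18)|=11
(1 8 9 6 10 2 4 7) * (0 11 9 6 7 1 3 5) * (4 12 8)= (0 11 9 7 3 5)(1 4)(2 12 8 6 10)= [11, 4, 12, 5, 1, 0, 10, 3, 6, 7, 2, 9, 8]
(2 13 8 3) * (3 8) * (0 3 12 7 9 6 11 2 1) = (0 3 1)(2 13 12 7 9 6 11) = [3, 0, 13, 1, 4, 5, 11, 9, 8, 6, 10, 2, 7, 12]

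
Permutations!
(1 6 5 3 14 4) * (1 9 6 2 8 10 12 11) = (1 2 8 10 12 11)(3 14 4 9 6 5) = [0, 2, 8, 14, 9, 3, 5, 7, 10, 6, 12, 1, 11, 13, 4]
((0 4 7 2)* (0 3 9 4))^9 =(2 7 4 9 3)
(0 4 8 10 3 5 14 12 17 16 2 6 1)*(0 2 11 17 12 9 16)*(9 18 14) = (0 4 8 10 3 5 9 16 11 17)(1 2 6)(14 18) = [4, 2, 6, 5, 8, 9, 1, 7, 10, 16, 3, 17, 12, 13, 18, 15, 11, 0, 14]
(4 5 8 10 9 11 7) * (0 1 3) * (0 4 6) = [1, 3, 2, 4, 5, 8, 0, 6, 10, 11, 9, 7] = (0 1 3 4 5 8 10 9 11 7 6)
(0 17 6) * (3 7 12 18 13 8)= (0 17 6)(3 7 12 18 13 8)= [17, 1, 2, 7, 4, 5, 0, 12, 3, 9, 10, 11, 18, 8, 14, 15, 16, 6, 13]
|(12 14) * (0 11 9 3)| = 4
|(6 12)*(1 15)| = 2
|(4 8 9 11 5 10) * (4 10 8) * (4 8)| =5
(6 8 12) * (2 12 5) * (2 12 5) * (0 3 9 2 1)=[3, 0, 5, 9, 4, 12, 8, 7, 1, 2, 10, 11, 6]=(0 3 9 2 5 12 6 8 1)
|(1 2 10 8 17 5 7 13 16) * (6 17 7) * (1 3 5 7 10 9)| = 42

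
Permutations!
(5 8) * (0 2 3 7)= (0 2 3 7)(5 8)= [2, 1, 3, 7, 4, 8, 6, 0, 5]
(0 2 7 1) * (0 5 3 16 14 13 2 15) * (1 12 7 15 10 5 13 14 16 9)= (16)(0 10 5 3 9 1 13 2 15)(7 12)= [10, 13, 15, 9, 4, 3, 6, 12, 8, 1, 5, 11, 7, 2, 14, 0, 16]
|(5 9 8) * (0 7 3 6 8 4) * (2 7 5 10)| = 12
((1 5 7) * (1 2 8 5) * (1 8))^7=(1 5 2 8 7)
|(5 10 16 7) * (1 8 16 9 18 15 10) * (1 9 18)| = 6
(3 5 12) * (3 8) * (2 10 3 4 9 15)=(2 10 3 5 12 8 4 9 15)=[0, 1, 10, 5, 9, 12, 6, 7, 4, 15, 3, 11, 8, 13, 14, 2]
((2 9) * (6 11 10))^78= (11)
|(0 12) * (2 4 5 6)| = 4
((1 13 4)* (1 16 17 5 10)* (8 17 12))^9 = ((1 13 4 16 12 8 17 5 10))^9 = (17)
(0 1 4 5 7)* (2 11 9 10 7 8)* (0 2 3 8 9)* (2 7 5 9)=(0 1 4 9 10 5 2 11)(3 8)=[1, 4, 11, 8, 9, 2, 6, 7, 3, 10, 5, 0]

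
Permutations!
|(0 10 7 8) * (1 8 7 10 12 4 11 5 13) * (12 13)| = |(0 13 1 8)(4 11 5 12)| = 4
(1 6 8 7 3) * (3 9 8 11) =(1 6 11 3)(7 9 8) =[0, 6, 2, 1, 4, 5, 11, 9, 7, 8, 10, 3]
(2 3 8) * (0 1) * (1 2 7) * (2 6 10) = (0 6 10 2 3 8 7 1) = [6, 0, 3, 8, 4, 5, 10, 1, 7, 9, 2]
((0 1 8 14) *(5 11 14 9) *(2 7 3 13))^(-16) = (0 11 9 1 14 5 8)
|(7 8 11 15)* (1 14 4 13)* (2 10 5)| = 12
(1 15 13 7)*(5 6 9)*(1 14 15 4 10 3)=[0, 4, 2, 1, 10, 6, 9, 14, 8, 5, 3, 11, 12, 7, 15, 13]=(1 4 10 3)(5 6 9)(7 14 15 13)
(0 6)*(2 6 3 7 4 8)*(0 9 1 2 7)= (0 3)(1 2 6 9)(4 8 7)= [3, 2, 6, 0, 8, 5, 9, 4, 7, 1]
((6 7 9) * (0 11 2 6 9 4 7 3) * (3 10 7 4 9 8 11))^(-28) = (11)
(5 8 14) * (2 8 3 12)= (2 8 14 5 3 12)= [0, 1, 8, 12, 4, 3, 6, 7, 14, 9, 10, 11, 2, 13, 5]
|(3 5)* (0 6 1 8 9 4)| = 6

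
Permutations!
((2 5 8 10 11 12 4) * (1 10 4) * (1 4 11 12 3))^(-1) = (1 3 11 8 5 2 4 12 10)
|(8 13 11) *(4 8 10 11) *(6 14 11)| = |(4 8 13)(6 14 11 10)| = 12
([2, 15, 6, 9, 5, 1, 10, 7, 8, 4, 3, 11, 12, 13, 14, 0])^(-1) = (0 15 1 5 4 9 3 10 6 2)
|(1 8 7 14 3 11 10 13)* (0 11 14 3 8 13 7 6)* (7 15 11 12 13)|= |(0 12 13 1 7 3 14 8 6)(10 15 11)|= 9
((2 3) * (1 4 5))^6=(5)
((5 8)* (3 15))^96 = (15) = ((3 15)(5 8))^96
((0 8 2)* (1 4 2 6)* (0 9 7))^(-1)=((0 8 6 1 4 2 9 7))^(-1)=(0 7 9 2 4 1 6 8)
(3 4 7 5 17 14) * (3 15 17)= (3 4 7 5)(14 15 17)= [0, 1, 2, 4, 7, 3, 6, 5, 8, 9, 10, 11, 12, 13, 15, 17, 16, 14]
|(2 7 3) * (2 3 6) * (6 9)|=4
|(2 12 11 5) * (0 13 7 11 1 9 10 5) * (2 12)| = 20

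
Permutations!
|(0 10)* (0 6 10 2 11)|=|(0 2 11)(6 10)|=6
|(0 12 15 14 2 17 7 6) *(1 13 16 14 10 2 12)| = |(0 1 13 16 14 12 15 10 2 17 7 6)| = 12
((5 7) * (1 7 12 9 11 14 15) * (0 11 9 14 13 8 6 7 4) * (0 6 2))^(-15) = (1 4 6 7 5 12 14 15)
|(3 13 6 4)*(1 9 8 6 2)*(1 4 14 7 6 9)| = 12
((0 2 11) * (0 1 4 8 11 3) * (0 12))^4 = ((0 2 3 12)(1 4 8 11))^4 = (12)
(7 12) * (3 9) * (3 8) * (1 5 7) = (1 5 7 12)(3 9 8) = [0, 5, 2, 9, 4, 7, 6, 12, 3, 8, 10, 11, 1]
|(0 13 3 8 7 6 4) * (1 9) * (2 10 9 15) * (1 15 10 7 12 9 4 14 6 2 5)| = 22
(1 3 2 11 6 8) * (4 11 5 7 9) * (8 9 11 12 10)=(1 3 2 5 7 11 6 9 4 12 10 8)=[0, 3, 5, 2, 12, 7, 9, 11, 1, 4, 8, 6, 10]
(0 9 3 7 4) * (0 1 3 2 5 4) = [9, 3, 5, 7, 1, 4, 6, 0, 8, 2] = (0 9 2 5 4 1 3 7)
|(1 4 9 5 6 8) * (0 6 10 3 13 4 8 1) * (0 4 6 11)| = |(0 11)(1 8 4 9 5 10 3 13 6)| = 18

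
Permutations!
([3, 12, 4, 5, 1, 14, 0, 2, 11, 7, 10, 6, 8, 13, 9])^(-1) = (0 6 11 8 12 1 4 2 7 9 14 5 3)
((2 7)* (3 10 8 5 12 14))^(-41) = ((2 7)(3 10 8 5 12 14))^(-41) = (2 7)(3 10 8 5 12 14)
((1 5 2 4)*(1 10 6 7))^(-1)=(1 7 6 10 4 2 5)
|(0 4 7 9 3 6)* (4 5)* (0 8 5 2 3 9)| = |(9)(0 2 3 6 8 5 4 7)| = 8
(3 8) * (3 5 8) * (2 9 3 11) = (2 9 3 11)(5 8) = [0, 1, 9, 11, 4, 8, 6, 7, 5, 3, 10, 2]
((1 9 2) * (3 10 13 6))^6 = (3 13)(6 10)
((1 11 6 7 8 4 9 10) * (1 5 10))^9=((1 11 6 7 8 4 9)(5 10))^9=(1 6 8 9 11 7 4)(5 10)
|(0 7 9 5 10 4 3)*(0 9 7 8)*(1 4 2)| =14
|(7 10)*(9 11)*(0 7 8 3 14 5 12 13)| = 18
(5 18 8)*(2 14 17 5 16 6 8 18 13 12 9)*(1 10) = (18)(1 10)(2 14 17 5 13 12 9)(6 8 16) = [0, 10, 14, 3, 4, 13, 8, 7, 16, 2, 1, 11, 9, 12, 17, 15, 6, 5, 18]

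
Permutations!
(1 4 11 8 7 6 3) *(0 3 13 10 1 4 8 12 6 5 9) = (0 3 4 11 12 6 13 10 1 8 7 5 9) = [3, 8, 2, 4, 11, 9, 13, 5, 7, 0, 1, 12, 6, 10]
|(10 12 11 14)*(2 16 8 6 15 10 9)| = |(2 16 8 6 15 10 12 11 14 9)| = 10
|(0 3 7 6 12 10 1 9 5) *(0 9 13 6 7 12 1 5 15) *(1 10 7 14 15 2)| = 42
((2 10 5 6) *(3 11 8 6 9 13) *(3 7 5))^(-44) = (13)(2 8 3)(6 11 10)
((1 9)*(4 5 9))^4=(9)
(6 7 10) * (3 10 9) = [0, 1, 2, 10, 4, 5, 7, 9, 8, 3, 6] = (3 10 6 7 9)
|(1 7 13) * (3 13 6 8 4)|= 7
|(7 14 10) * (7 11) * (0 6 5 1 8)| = 20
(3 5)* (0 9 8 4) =(0 9 8 4)(3 5) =[9, 1, 2, 5, 0, 3, 6, 7, 4, 8]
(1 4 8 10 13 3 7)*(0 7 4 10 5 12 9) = [7, 10, 2, 4, 8, 12, 6, 1, 5, 0, 13, 11, 9, 3] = (0 7 1 10 13 3 4 8 5 12 9)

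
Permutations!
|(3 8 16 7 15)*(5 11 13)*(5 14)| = 20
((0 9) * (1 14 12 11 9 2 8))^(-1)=((0 2 8 1 14 12 11 9))^(-1)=(0 9 11 12 14 1 8 2)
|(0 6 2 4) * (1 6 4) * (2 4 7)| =|(0 7 2 1 6 4)| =6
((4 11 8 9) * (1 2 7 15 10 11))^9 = (15)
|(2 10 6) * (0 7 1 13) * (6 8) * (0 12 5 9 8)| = 11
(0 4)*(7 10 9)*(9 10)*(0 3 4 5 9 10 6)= (0 5 9 7 10 6)(3 4)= [5, 1, 2, 4, 3, 9, 0, 10, 8, 7, 6]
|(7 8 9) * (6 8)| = 4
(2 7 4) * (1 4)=(1 4 2 7)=[0, 4, 7, 3, 2, 5, 6, 1]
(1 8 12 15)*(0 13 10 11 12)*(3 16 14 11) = [13, 8, 2, 16, 4, 5, 6, 7, 0, 9, 3, 12, 15, 10, 11, 1, 14] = (0 13 10 3 16 14 11 12 15 1 8)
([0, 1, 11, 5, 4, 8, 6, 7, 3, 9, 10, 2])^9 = [0, 1, 11, 3, 4, 5, 6, 7, 8, 9, 10, 2]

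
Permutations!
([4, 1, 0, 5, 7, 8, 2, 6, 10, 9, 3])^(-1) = [2, 1, 6, 10, 0, 3, 7, 4, 5, 9, 8]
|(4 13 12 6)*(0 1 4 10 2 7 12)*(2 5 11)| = |(0 1 4 13)(2 7 12 6 10 5 11)| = 28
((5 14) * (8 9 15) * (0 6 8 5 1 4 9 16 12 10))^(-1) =(0 10 12 16 8 6)(1 14 5 15 9 4)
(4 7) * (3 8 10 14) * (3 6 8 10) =(3 10 14 6 8)(4 7) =[0, 1, 2, 10, 7, 5, 8, 4, 3, 9, 14, 11, 12, 13, 6]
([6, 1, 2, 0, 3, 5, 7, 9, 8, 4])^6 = [0, 1, 2, 3, 4, 5, 6, 7, 8, 9]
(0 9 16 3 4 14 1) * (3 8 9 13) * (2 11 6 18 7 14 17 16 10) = (0 13 3 4 17 16 8 9 10 2 11 6 18 7 14 1) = [13, 0, 11, 4, 17, 5, 18, 14, 9, 10, 2, 6, 12, 3, 1, 15, 8, 16, 7]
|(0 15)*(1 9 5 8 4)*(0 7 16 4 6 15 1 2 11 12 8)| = |(0 1 9 5)(2 11 12 8 6 15 7 16 4)| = 36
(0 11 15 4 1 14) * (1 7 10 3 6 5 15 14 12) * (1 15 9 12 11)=(0 1 11 14)(3 6 5 9 12 15 4 7 10)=[1, 11, 2, 6, 7, 9, 5, 10, 8, 12, 3, 14, 15, 13, 0, 4]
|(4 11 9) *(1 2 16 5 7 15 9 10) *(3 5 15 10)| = |(1 2 16 15 9 4 11 3 5 7 10)| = 11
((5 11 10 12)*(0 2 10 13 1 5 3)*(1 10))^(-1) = (0 3 12 10 13 11 5 1 2)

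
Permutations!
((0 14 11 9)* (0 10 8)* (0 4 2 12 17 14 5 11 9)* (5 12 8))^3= (0 14 5 12 9 11 17 10)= ((0 12 17 14 9 10 5 11)(2 8 4))^3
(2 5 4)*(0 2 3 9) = (0 2 5 4 3 9) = [2, 1, 5, 9, 3, 4, 6, 7, 8, 0]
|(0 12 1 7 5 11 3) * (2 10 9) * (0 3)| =6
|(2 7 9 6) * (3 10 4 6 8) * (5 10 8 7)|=|(2 5 10 4 6)(3 8)(7 9)|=10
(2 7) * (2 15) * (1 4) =(1 4)(2 7 15) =[0, 4, 7, 3, 1, 5, 6, 15, 8, 9, 10, 11, 12, 13, 14, 2]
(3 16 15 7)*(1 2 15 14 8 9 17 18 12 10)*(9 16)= (1 2 15 7 3 9 17 18 12 10)(8 16 14)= [0, 2, 15, 9, 4, 5, 6, 3, 16, 17, 1, 11, 10, 13, 8, 7, 14, 18, 12]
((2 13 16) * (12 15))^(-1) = ((2 13 16)(12 15))^(-1) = (2 16 13)(12 15)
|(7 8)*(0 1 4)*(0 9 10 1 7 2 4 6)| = 9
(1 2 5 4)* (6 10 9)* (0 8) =(0 8)(1 2 5 4)(6 10 9) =[8, 2, 5, 3, 1, 4, 10, 7, 0, 6, 9]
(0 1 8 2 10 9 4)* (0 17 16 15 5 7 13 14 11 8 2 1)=(1 2 10 9 4 17 16 15 5 7 13 14 11 8)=[0, 2, 10, 3, 17, 7, 6, 13, 1, 4, 9, 8, 12, 14, 11, 5, 15, 16]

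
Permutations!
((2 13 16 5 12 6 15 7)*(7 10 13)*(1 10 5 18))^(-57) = ((1 10 13 16 18)(2 7)(5 12 6 15))^(-57) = (1 16 10 18 13)(2 7)(5 15 6 12)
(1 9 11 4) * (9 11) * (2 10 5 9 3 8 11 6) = (1 6 2 10 5 9 3 8 11 4) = [0, 6, 10, 8, 1, 9, 2, 7, 11, 3, 5, 4]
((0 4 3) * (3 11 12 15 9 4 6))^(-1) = ((0 6 3)(4 11 12 15 9))^(-1) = (0 3 6)(4 9 15 12 11)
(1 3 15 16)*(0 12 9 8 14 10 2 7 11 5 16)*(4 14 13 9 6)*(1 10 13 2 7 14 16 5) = (0 12 6 4 16 10 7 11 1 3 15)(2 14 13 9 8) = [12, 3, 14, 15, 16, 5, 4, 11, 2, 8, 7, 1, 6, 9, 13, 0, 10]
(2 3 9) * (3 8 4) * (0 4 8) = (0 4 3 9 2) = [4, 1, 0, 9, 3, 5, 6, 7, 8, 2]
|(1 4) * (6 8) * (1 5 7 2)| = |(1 4 5 7 2)(6 8)| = 10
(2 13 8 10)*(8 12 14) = (2 13 12 14 8 10) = [0, 1, 13, 3, 4, 5, 6, 7, 10, 9, 2, 11, 14, 12, 8]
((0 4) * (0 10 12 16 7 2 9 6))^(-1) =(0 6 9 2 7 16 12 10 4)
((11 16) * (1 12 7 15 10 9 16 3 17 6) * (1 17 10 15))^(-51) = (3 11 16 9 10)(6 17)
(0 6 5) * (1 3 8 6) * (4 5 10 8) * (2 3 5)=(0 1 5)(2 3 4)(6 10 8)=[1, 5, 3, 4, 2, 0, 10, 7, 6, 9, 8]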